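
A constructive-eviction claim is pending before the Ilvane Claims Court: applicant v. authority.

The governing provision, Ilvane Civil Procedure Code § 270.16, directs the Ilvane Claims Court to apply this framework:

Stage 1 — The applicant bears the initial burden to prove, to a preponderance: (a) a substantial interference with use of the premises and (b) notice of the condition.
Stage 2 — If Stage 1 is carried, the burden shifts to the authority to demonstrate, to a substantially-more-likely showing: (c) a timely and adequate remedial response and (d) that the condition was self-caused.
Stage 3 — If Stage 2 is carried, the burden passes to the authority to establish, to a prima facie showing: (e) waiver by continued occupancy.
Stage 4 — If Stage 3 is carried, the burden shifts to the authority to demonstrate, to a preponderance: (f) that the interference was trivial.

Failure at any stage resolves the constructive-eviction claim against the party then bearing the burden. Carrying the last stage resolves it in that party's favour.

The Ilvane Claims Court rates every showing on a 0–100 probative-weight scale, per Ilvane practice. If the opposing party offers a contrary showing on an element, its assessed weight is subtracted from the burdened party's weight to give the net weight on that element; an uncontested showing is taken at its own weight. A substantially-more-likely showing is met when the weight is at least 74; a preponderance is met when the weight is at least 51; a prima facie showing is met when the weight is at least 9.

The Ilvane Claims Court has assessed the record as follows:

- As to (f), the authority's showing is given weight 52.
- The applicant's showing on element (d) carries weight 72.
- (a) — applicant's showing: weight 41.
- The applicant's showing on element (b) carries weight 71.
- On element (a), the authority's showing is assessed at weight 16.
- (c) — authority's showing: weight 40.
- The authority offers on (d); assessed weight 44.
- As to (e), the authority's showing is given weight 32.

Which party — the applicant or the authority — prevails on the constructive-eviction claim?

Stage 1 — burden on applicant; standard: a preponderance (weight is at least 51).
    (a): 41 − 16 = 25 < 51 [not met]
    (b): 71 ≥ 51 [met]
  The applicant does not carry Stage 1.
So the authority prevails.

authority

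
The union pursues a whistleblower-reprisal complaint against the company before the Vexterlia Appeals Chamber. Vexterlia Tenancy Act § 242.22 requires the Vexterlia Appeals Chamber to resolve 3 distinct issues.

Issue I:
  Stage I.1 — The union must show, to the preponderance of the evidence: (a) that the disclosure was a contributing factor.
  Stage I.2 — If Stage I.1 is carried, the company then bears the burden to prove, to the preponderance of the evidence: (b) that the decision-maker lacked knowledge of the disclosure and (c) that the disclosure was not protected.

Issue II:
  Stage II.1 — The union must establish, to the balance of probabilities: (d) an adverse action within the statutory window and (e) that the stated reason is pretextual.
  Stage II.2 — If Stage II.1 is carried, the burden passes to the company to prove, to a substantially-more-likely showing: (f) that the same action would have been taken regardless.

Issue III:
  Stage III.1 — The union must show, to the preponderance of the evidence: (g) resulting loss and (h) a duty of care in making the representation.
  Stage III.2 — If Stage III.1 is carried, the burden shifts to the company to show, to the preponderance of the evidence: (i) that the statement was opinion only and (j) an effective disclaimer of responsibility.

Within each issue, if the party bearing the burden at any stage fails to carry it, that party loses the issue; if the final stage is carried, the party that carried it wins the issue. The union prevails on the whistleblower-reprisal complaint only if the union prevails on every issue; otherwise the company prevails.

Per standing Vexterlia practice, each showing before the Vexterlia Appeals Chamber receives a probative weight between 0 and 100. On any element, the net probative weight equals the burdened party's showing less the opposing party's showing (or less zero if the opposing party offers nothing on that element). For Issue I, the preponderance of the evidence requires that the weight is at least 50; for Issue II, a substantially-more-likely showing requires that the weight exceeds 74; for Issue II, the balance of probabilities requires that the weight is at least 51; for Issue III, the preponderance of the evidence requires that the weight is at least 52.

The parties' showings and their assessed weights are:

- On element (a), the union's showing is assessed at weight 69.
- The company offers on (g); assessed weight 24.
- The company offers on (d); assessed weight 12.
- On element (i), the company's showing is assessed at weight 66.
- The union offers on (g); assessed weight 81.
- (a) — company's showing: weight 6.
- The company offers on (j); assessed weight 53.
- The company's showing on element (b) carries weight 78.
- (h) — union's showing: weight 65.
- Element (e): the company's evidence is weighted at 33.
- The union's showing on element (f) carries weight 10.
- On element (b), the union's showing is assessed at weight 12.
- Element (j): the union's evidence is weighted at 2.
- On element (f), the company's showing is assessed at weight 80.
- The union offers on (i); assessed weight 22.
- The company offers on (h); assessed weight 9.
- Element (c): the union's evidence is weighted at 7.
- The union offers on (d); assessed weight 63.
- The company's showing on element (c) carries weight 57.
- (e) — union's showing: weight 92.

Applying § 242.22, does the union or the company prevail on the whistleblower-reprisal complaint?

— Issue I —
Stage I.1 — burden on union; standard: the preponderance of the evidence (weight is at least 50).
    (a): 69 − 6 = 63 ≥ 50 [met]
  Stage I.1 carried; the burden shifts to the company.
Stage I.2 — burden on company; standard: the preponderance of the evidence (weight is at least 50).
    (b): 78 − 12 = 66 ≥ 50 [met]
    (c): 57 − 7 = 50 ≥ 50 [met]
  Stage I.2 carried; the final stage is satisfied.
Every stage carried; the company prevails on this issue.
— Issue II —
At Stage II.1 the union must meet the balance of probabilities (weight is at least 51): on (d) the weight is 63 less the opposing 12 gives net 51, ≥ 51, so (d) meets the standard; on (e) the weight is 92 less the opposing 33 gives net 59, which does reach 51, so (e) meets the standard.
  All elements met. The burden passes to the company.
At Stage II.2 the company must meet a substantially-more-likely showing (weight exceeds 74): on (f) the weight is 80 less the opposing 10 gives net 70, which does not exceed 74, so (f) does not meet the standard.
  Stage II.2 not carried; the company fails its burden.
So the union prevails on this issue.
— Issue III —
Stage III.1 — burden on union; standard: the preponderance of the evidence (weight is at least 52).
    (g): 81 − 24 = 57 ≥ 52 [met]
    (h): 65 − 9 = 56 ≥ 52 [met]
  Stage III.1 carried; the burden shifts to the company.
Stage III.2 — burden on company; standard: the preponderance of the evidence (weight is at least 52).
    (i): 66 − 22 = 44 < 52 [not met]
    (j): 53 − 2 = 51 < 52 [not met]
  Not every element is met, so the company fails to carry Stage III.2.
The analysis ends at Stage III.2; the union prevails on this issue.
Per-issue: Issue I → company; Issue II → union; Issue III → union. The union must prevail on every issue; overall, the company prevails.

company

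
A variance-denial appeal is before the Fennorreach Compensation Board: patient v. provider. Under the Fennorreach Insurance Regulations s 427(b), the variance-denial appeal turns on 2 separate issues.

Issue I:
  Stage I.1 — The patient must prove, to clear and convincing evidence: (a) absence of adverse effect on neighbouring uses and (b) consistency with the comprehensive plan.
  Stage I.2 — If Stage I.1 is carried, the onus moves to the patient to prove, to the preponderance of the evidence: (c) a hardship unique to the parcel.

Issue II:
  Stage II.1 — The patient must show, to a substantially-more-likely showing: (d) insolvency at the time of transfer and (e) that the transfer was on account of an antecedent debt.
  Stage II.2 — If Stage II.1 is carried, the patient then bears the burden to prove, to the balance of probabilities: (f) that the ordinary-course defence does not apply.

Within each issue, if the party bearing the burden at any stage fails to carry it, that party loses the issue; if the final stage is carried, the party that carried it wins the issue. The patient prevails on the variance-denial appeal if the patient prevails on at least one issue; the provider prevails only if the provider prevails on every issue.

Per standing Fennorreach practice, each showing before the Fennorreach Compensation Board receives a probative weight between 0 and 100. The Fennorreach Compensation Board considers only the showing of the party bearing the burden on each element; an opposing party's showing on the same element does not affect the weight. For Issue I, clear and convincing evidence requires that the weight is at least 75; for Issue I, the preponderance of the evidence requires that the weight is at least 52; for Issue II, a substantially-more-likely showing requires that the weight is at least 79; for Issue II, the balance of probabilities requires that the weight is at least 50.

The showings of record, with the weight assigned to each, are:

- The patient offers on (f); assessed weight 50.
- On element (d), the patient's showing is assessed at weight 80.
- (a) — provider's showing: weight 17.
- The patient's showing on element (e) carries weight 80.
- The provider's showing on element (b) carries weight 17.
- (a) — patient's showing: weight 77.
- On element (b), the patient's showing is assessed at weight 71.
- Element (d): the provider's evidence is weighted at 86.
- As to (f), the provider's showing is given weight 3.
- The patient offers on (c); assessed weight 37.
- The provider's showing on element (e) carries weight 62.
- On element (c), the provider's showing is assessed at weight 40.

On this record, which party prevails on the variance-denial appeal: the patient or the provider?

— Issue I —
Stage I.1 (patient, clear and convincing evidence, weight is at least 75): (a) 77 (provider's 17 disregarded) ≥ 75 — meets; (b) 71 (provider's 17 disregarded) < 75 — fails.
  The patient does not carry Stage I.1.
The analysis ends at Stage I.1; the provider prevails on this issue.
— Issue II —
Stage II.1 (patient, a substantially-more-likely showing, weight is at least 79): (d) 80 (provider's 86 disregarded) ≥ 79 — meets; (e) 80 (provider's 62 disregarded) ≥ 79 — meets.
  Stage II.1 carried; the burden remains with the patient.
Stage II.2 (patient, the balance of probabilities, weight is at least 50): (f) 50 (provider's 3 disregarded) ≥ 50 — meets.
  All elements met at the final stage.
Every stage carried; the patient prevails on this issue.
Per-issue: Issue I → provider; Issue II → patient. The patient must prevail on at least one issue; overall, the patient prevails.

patient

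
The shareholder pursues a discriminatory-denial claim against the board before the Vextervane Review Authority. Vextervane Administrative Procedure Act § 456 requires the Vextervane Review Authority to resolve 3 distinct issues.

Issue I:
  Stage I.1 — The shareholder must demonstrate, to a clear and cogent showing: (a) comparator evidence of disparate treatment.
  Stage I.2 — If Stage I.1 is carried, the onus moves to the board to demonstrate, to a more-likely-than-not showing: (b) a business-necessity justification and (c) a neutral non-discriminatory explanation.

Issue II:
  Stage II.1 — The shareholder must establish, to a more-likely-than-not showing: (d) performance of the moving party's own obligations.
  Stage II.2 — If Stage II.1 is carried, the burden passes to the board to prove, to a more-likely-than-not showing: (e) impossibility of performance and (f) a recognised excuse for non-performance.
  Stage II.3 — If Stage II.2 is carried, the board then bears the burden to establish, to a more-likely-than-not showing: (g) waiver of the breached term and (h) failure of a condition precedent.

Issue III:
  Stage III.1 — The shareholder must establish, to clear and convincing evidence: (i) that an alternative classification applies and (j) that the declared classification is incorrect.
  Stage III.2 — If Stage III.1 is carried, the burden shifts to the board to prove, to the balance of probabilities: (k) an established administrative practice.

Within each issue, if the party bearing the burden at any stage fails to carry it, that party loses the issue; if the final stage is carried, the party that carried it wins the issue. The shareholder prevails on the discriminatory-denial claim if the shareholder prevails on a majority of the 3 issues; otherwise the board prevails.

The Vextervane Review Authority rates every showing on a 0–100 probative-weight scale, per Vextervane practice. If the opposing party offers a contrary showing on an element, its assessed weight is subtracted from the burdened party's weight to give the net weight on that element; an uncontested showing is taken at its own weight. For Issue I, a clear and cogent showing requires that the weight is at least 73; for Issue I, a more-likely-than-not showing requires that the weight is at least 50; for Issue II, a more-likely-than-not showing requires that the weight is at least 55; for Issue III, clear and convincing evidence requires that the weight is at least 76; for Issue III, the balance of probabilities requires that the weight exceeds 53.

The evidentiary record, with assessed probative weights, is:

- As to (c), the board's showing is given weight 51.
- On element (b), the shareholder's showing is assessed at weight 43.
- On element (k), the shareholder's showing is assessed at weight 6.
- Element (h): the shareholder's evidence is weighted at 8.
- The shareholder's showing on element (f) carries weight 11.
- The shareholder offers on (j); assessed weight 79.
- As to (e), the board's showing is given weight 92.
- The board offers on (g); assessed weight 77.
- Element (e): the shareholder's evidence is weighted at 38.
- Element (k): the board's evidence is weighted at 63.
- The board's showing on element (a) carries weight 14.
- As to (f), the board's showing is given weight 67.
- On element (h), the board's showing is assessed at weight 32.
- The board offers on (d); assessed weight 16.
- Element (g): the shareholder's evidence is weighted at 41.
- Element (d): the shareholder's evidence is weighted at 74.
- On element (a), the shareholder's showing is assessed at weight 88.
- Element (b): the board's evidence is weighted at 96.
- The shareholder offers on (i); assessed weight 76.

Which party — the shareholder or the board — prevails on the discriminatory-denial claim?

— Issue I —
Stage I.1 (shareholder, a clear and cogent showing, weight is at least 73): (a) net 88−14=74 ≥ 73 — meets.
  Stage I.1 is satisfied; the onus moves to the board.
Stage I.2 (board, a more-likely-than-not showing, weight is at least 50): (b) net 96−43=53 ≥ 50 — meets; (c) 51 ≥ 50 — meets.
  All elements met at the final stage.
With every stage satisfied, the board prevails on this issue.
— Issue II —
At Stage II.1 the shareholder must meet a more-likely-than-not showing (weight is at least 55): on (d) the weight is 74 less the opposing 16 gives net 58, ≥ 55, so (d) meets the standard.
  Stage II.1 carried; the burden shifts to the board.
At Stage II.2 the board must meet a more-likely-than-not showing (weight is at least 55): on (e) the weight is 92 less the opposing 38 gives net 54, which does not reach 55, so (e) does not meet the standard; on (f) the weight is 67 less the opposing 11 gives net 56, which does reach 55, so (f) meets the standard.
  The board does not carry Stage II.2.
The shareholder prevails on this issue.
— Issue III —
At Stage III.1 the shareholder must meet clear and convincing evidence (weight is at least 76): on (i) the weight is 76, ≥ 76, so (i) meets the standard; on (j) the weight is 79, ≥ 76, so (j) meets the standard.
  The shareholder carries Stage III.1; the board now bears the burden.
At Stage III.2 the board must meet the balance of probabilities (weight exceeds 53): on (k) the weight is 63 less the opposing 6 gives net 57, which does exceed 53, so (k) meets the standard.
  All elements met at the final stage.
All stages carried — the board prevails on this issue.
Per-issue: Issue I → board; Issue II → shareholder; Issue III → board. The shareholder must prevail on a majority of issues; overall, the board prevails.

board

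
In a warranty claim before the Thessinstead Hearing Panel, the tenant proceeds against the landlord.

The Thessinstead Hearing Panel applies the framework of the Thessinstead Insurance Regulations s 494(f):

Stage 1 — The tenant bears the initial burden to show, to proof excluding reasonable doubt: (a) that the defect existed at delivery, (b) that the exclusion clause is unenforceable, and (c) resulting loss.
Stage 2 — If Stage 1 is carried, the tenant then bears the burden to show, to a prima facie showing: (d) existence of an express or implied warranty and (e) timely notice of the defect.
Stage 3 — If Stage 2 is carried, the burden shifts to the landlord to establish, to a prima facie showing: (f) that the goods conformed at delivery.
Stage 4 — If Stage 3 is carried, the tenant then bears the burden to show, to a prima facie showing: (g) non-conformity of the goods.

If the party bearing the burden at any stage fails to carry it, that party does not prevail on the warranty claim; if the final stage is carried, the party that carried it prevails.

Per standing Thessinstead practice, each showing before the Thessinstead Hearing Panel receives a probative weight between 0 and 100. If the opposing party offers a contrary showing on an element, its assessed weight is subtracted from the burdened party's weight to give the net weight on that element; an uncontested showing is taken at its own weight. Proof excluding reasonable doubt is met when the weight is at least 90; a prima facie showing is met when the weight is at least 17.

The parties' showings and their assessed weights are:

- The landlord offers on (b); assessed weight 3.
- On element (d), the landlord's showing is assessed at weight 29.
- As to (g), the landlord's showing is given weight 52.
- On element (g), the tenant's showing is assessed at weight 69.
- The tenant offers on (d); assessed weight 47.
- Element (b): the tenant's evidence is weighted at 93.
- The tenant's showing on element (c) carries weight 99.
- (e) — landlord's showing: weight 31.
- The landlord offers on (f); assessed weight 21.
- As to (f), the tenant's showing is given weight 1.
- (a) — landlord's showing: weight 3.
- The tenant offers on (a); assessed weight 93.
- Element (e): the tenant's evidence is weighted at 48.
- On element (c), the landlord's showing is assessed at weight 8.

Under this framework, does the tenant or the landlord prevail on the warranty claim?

Stage 1 (tenant, proof excluding reasonable doubt, weight is at least 90): (a) net 93−3=90 ≥ 90 — meets; (b) net 93−3=90 ≥ 90 — meets; (c) net 99−8=91 ≥ 90 — meets.
  Stage 1 carried; the burden remains with the tenant.
Stage 2 (tenant, a prima facie showing, weight is at least 17): (d) net 47−29=18 ≥ 17 — meets; (e) net 48−31=17 ≥ 17 — meets.
  Stage 2 carried; the burden shifts to the landlord.
Stage 3 (landlord, a prima facie showing, weight is at least 17): (f) net 21−1=20 ≥ 17 — meets.
  Stage 3 is satisfied; the onus moves to the tenant.
Stage 4 (tenant, a prima facie showing, weight is at least 17): (g) net 69−52=17 ≥ 17 — meets.
  All elements met at the final stage.
With every stage satisfied, the tenant prevails.

tenant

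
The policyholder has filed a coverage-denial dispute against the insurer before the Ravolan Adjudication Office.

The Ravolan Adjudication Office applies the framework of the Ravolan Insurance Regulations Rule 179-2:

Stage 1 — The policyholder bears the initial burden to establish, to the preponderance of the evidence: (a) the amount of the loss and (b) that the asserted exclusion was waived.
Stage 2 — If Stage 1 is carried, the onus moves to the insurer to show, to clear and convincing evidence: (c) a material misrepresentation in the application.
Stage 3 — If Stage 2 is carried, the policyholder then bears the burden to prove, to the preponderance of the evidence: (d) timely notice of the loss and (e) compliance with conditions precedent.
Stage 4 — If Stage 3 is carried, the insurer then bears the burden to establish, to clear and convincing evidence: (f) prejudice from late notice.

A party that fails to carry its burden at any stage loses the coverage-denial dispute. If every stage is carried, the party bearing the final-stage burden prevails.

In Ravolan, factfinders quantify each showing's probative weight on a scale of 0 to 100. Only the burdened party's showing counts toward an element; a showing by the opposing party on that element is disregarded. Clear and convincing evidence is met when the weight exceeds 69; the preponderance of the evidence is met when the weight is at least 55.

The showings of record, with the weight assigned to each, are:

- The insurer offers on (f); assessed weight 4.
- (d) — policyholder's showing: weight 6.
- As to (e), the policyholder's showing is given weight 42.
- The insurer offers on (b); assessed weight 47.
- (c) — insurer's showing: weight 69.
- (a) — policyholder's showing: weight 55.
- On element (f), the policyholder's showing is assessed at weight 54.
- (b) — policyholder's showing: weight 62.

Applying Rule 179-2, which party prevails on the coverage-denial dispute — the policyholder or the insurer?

policyholder

At Stage 1 the policyholder must meet the preponderance of the evidence (weight is at least 55): on (a) the weight is 55, which does reach 55, so (a) meets the standard; on (b) the weight is 62 (the insurer's 47 is given no effect), which does reach 55, so (b) meets the standard.
  All elements met. The burden passes to the insurer.
At Stage 2 the insurer must meet clear and convincing evidence (weight exceeds 69): on (c) the weight is 69, ≤ 69, so (c) does not meet the standard.
  The insurer does not carry Stage 2.
The policyholder prevails.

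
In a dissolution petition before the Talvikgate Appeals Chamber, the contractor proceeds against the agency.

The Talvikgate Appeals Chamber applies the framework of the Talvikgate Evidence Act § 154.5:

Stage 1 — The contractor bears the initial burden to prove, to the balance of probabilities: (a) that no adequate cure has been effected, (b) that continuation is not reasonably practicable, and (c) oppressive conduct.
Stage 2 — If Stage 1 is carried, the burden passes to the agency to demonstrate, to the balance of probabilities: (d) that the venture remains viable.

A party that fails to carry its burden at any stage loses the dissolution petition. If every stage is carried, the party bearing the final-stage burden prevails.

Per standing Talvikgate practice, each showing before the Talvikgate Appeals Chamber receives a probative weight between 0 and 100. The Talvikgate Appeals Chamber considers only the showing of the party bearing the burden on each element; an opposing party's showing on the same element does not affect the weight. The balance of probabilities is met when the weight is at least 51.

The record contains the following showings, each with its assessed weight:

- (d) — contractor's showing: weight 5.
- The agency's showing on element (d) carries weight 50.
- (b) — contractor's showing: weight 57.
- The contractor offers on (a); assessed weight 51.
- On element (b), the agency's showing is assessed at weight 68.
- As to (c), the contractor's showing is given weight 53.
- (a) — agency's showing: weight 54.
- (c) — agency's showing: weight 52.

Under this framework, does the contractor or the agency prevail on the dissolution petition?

contractor

Stage 1 — burden on contractor; standard: the balance of probabilities (weight is at least 51).
    (a): 51 (agency's 54 disregarded) ≥ 51 [met]
    (b): 57 (agency's 68 disregarded) ≥ 51 [met]
    (c): 53 (agency's 52 disregarded) ≥ 51 [met]
  All elements met. The burden passes to the agency.
Stage 2 — burden on agency; standard: the balance of probabilities (weight is at least 51).
    (d): 50 (contractor's 5 disregarded) < 51 [not met]
  Not every element is met, so the agency fails to carry Stage 2.
So the contractor prevails.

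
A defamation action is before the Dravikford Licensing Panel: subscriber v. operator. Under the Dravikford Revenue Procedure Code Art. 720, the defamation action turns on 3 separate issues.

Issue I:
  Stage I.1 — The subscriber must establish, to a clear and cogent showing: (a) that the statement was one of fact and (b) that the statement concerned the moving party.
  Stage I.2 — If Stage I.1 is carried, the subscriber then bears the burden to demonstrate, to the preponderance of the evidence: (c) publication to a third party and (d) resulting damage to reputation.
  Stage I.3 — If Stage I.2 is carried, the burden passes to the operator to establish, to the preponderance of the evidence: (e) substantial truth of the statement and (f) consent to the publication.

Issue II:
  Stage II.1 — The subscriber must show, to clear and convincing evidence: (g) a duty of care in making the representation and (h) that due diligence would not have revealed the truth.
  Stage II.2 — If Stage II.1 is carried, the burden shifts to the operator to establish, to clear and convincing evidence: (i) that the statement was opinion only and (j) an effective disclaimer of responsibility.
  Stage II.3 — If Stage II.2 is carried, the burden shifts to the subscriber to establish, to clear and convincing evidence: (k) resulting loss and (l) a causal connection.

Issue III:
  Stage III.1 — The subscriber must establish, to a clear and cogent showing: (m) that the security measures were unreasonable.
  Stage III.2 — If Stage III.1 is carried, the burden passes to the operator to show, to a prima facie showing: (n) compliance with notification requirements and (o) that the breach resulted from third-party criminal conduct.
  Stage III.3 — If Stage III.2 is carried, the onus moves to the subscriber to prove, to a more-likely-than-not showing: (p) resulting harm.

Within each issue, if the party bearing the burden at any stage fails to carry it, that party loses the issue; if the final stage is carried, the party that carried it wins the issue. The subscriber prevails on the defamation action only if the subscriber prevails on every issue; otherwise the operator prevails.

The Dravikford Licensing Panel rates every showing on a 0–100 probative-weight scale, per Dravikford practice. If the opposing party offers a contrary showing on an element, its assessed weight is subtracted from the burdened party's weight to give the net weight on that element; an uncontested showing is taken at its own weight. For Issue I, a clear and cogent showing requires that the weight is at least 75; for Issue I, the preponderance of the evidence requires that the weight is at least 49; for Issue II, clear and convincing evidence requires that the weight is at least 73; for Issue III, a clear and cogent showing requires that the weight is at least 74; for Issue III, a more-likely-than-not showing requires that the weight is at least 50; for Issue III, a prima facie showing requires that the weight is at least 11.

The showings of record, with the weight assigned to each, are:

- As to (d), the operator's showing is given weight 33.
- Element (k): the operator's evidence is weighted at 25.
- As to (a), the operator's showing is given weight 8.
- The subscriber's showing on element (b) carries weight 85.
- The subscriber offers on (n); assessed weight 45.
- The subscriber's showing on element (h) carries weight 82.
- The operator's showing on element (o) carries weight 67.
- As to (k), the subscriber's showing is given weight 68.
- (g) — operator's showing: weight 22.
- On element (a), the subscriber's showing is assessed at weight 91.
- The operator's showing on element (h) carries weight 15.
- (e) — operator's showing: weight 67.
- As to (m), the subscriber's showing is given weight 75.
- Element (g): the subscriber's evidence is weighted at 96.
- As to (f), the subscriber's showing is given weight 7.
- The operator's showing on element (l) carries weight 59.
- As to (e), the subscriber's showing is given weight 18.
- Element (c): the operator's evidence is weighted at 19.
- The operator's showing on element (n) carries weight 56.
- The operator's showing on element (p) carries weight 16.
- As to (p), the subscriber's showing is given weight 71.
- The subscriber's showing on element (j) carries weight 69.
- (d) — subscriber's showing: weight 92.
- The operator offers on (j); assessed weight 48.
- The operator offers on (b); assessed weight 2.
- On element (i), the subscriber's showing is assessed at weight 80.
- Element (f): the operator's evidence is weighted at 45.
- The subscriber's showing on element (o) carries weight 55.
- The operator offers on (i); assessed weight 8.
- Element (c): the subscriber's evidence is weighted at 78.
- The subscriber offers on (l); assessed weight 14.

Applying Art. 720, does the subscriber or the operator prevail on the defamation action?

— Issue I —
Stage I.1 (subscriber, a clear and cogent showing, weight is at least 75): (a) net 91−8=83 ≥ 75 — meets; (b) net 85−2=83 ≥ 75 — meets.
  All elements met. The subscriber retains the burden for Stage I.2.
Stage I.2 (subscriber, the preponderance of the evidence, weight is at least 49): (c) net 78−19=59 ≥ 49 — meets; (d) net 92−33=59 ≥ 49 — meets.
  All elements met. The burden passes to the operator.
Stage I.3 (operator, the preponderance of the evidence, weight is at least 49): (e) net 67−18=49 ≥ 49 — meets; (f) net 45−7=38 < 49 — fails.
  Stage I.3 not carried; the operator fails its burden.
The analysis ends at Stage I.3; the subscriber prevails on this issue.
— Issue II —
Stage II.1 — burden on subscriber; standard: clear and convincing evidence (weight is at least 73).
    (g): 96 − 22 = 74 ≥ 73 [met]
    (h): 82 − 15 = 67 < 73 [not met]
  Not every element is met, so the subscriber fails to carry Stage II.1.
The analysis ends at Stage II.1; the operator prevails on this issue.
— Issue III —
Stage III.1 (subscriber, a clear and cogent showing, weight is at least 74): (m) 75 ≥ 74 — meets.
  Stage III.1 carried; the burden shifts to the operator.
Stage III.2 (operator, a prima facie showing, weight is at least 11): (n) net 56−45=11 ≥ 11 — meets; (o) net 67−55=12 ≥ 11 — meets.
  All elements met. The burden passes to the subscriber.
Stage III.3 (subscriber, a more-likely-than-not showing, weight is at least 50): (p) net 71−16=55 ≥ 50 — meets.
  All elements met at the final stage.
With every stage satisfied, the subscriber prevails on this issue.
Per-issue: Issue I → subscriber; Issue II → operator; Issue III → subscriber. The subscriber must prevail on every issue; overall, the operator prevails.

operator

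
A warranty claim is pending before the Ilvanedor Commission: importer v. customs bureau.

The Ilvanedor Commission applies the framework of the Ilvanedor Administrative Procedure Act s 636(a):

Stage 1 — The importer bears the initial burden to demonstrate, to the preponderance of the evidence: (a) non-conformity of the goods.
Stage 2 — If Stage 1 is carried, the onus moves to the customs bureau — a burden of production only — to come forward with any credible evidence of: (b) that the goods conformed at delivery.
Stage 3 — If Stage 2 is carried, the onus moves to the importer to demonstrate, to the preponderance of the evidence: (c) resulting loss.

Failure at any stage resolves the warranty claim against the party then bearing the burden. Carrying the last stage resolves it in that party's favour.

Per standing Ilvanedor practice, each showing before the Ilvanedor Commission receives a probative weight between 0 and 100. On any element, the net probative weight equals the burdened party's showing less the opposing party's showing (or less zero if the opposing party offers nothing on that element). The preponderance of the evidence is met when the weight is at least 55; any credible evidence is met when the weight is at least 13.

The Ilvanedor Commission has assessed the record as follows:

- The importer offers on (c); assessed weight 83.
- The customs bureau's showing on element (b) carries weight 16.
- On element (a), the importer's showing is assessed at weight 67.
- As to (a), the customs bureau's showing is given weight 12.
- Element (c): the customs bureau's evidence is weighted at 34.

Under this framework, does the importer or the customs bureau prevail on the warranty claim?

customs bureau

Stage 1 (importer, the preponderance of the evidence, weight is at least 55): (a) net 67−12=55 ≥ 55 — meets.
  The importer carries Stage 1; the customs bureau now bears the burden.
Stage 2 (customs bureau, any credible evidence, weight is at least 13): (b) 16 ≥ 13 — meets.
  Stage 2 is satisfied; the onus moves to the importer.
Stage 3 (importer, the preponderance of the evidence, weight is at least 55): (c) net 83−34=49 < 55 — fails.
  The importer does not carry Stage 3.
The customs bureau prevails.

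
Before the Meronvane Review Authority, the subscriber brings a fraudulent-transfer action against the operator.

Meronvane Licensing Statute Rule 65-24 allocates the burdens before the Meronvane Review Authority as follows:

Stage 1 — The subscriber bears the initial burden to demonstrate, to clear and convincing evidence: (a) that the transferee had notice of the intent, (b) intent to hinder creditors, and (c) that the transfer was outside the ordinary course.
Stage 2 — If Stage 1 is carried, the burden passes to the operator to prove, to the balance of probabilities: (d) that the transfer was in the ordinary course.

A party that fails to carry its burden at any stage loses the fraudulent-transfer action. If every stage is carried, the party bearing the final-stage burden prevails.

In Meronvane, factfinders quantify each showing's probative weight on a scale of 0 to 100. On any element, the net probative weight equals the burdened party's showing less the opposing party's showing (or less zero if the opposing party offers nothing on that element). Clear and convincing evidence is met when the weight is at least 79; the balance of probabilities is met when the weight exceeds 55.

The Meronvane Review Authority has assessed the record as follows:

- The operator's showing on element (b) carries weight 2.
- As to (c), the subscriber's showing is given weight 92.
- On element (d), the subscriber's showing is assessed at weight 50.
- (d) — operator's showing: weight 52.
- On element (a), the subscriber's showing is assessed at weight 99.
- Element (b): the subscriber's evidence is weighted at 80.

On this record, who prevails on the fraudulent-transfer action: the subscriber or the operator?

At Stage 1 the subscriber must meet clear and convincing evidence (weight is at least 79): on (a) the weight is 99, ≥ 79, so (a) meets the standard; on (b) the weight is 80 less the opposing 2 gives net 78, which does not reach 79, so (b) does not meet the standard; on (c) the weight is 92, which does reach 79, so (c) meets the standard.
  Stage 1 not carried; the subscriber fails its burden.
So the operator prevails.

operator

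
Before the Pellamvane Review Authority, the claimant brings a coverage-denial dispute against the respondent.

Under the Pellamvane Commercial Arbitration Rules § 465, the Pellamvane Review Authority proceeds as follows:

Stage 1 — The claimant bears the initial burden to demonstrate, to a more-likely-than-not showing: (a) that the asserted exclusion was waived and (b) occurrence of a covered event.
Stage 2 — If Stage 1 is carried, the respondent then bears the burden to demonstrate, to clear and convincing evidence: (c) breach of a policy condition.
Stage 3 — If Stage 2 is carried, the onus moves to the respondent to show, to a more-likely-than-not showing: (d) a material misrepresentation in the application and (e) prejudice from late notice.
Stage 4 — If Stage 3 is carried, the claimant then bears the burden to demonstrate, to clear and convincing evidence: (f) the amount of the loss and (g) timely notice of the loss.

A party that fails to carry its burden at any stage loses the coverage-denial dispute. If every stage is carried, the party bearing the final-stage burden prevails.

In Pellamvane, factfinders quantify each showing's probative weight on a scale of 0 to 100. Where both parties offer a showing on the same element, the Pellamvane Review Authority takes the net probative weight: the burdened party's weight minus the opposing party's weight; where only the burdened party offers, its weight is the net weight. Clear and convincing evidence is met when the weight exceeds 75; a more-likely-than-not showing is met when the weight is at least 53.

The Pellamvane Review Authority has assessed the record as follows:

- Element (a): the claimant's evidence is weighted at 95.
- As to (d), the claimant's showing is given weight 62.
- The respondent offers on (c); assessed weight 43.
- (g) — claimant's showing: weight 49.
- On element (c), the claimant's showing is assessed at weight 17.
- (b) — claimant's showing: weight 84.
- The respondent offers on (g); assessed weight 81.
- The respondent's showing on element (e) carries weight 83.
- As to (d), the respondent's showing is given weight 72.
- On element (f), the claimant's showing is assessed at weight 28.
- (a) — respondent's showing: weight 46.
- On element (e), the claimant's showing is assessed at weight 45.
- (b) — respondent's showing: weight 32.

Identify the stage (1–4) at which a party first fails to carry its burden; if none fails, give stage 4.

stage 1

Stage 1 (claimant, a more-likely-than-not showing, weight is at least 53): (a) net 95−46=49 < 53 — fails; (b) net 84−32=52 < 53 — fails.
  The claimant does not carry Stage 1.
So the respondent prevails.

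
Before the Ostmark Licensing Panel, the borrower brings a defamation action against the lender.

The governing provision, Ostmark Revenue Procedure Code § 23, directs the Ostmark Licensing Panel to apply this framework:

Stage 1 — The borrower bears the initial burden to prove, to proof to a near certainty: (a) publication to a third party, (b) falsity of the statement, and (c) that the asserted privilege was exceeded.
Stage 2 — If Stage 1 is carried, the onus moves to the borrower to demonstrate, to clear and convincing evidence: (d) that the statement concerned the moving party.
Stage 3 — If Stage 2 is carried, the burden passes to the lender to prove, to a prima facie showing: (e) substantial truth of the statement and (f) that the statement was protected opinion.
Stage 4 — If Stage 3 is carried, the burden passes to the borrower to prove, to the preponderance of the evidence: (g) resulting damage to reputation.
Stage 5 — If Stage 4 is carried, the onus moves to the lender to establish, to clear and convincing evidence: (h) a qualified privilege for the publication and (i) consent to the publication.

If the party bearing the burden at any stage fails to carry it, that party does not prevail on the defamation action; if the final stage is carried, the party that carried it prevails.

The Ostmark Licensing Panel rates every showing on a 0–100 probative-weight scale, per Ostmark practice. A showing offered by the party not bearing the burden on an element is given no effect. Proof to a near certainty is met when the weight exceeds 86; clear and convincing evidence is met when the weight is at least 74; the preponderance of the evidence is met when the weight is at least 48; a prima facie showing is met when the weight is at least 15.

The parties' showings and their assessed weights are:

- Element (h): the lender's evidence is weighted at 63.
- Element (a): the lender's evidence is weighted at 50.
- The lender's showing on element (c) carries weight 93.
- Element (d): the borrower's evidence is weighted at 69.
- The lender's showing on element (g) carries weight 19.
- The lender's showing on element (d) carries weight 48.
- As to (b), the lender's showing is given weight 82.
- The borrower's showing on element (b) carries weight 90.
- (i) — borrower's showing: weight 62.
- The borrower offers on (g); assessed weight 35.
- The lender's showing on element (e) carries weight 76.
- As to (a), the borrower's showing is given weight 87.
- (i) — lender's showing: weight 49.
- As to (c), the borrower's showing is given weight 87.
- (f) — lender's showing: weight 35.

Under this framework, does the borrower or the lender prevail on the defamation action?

Stage 1 — burden on borrower; standard: proof to a near certainty (weight exceeds 86).
    (a): 87 (lender's 50 disregarded) > 86 [met]
    (b): 90 (lender's 82 disregarded) > 86 [met]
    (c): 87 (lender's 93 disregarded) > 86 [met]
  Stage 1 is satisfied; the borrower continues to bear the burden.
Stage 2 — burden on borrower; standard: clear and convincing evidence (weight is at least 74).
    (d): 69 (lender's 48 disregarded) < 74 [not met]
  The borrower does not carry Stage 2.
So the lender prevails.

lender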